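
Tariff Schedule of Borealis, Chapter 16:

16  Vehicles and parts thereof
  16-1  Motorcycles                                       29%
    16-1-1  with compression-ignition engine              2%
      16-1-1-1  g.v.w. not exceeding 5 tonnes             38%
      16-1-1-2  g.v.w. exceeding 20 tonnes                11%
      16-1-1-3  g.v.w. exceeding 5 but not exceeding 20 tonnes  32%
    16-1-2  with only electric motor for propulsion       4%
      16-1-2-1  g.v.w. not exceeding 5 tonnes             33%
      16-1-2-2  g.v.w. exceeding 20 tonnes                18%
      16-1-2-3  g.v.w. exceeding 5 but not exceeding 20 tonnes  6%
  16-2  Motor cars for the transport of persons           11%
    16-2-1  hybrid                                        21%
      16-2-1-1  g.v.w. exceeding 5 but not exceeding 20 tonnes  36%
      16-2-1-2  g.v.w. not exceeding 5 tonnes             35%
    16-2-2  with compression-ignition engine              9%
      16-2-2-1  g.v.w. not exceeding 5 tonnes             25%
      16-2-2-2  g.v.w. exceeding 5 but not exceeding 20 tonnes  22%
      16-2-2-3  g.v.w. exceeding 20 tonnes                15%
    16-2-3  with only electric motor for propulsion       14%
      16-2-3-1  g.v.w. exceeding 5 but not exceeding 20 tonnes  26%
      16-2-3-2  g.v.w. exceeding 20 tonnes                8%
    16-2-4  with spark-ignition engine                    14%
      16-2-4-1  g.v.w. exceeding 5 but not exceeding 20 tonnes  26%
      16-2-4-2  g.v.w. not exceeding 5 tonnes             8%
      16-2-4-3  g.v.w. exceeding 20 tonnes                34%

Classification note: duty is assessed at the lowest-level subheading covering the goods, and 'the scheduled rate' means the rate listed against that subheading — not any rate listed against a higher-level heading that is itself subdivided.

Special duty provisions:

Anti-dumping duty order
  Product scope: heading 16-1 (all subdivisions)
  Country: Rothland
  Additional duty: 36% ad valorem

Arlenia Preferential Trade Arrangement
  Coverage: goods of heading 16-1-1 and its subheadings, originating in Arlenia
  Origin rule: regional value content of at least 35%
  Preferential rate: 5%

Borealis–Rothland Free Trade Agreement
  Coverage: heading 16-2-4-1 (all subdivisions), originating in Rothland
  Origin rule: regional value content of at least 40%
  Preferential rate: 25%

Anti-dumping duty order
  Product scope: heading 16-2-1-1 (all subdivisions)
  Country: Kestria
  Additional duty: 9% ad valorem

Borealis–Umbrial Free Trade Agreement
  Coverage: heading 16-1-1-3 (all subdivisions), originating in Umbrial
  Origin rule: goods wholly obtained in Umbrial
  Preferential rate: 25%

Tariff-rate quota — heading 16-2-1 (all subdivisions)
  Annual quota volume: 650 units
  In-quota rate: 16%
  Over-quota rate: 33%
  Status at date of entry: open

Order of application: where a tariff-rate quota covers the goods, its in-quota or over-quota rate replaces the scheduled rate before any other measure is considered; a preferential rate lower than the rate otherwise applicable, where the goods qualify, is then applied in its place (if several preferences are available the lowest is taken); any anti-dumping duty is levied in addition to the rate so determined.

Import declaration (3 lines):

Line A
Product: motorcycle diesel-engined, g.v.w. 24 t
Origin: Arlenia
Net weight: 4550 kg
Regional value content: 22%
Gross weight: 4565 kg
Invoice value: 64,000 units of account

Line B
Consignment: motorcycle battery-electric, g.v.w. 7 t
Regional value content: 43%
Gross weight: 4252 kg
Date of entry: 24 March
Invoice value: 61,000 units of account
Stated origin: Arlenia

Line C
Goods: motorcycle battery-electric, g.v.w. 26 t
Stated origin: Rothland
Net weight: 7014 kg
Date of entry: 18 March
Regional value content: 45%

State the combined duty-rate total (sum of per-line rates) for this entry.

Line A: motorcycle → 16-1; diesel-engined → 16-1-1; g.v.w. 24 t → 16-1-1-2. Scheduled 11%. Arlenia agreement on 16-1-1: RVC < 35%. → 11%.
Line B: motorcycle → 16-1; battery-electric → 16-1-2; g.v.w. 7 t → 16-1-2-3. Scheduled 6%. Arlenia agreement on 16-1-1: 16-1-2-3 not covered. → 6%.
Line C: motorcycle → 16-1; battery-electric → 16-1-2; g.v.w. 26 t → 16-1-2-2. Scheduled 18%. Rothland agreement on 16-2-4-1: 16-1-2-2 not covered; anti-dumping (Rothland, 16-1): +36%; total 18% + 36% = 54%. → 54%.
Sum: 11% + 6% + 54% = 71%.

71%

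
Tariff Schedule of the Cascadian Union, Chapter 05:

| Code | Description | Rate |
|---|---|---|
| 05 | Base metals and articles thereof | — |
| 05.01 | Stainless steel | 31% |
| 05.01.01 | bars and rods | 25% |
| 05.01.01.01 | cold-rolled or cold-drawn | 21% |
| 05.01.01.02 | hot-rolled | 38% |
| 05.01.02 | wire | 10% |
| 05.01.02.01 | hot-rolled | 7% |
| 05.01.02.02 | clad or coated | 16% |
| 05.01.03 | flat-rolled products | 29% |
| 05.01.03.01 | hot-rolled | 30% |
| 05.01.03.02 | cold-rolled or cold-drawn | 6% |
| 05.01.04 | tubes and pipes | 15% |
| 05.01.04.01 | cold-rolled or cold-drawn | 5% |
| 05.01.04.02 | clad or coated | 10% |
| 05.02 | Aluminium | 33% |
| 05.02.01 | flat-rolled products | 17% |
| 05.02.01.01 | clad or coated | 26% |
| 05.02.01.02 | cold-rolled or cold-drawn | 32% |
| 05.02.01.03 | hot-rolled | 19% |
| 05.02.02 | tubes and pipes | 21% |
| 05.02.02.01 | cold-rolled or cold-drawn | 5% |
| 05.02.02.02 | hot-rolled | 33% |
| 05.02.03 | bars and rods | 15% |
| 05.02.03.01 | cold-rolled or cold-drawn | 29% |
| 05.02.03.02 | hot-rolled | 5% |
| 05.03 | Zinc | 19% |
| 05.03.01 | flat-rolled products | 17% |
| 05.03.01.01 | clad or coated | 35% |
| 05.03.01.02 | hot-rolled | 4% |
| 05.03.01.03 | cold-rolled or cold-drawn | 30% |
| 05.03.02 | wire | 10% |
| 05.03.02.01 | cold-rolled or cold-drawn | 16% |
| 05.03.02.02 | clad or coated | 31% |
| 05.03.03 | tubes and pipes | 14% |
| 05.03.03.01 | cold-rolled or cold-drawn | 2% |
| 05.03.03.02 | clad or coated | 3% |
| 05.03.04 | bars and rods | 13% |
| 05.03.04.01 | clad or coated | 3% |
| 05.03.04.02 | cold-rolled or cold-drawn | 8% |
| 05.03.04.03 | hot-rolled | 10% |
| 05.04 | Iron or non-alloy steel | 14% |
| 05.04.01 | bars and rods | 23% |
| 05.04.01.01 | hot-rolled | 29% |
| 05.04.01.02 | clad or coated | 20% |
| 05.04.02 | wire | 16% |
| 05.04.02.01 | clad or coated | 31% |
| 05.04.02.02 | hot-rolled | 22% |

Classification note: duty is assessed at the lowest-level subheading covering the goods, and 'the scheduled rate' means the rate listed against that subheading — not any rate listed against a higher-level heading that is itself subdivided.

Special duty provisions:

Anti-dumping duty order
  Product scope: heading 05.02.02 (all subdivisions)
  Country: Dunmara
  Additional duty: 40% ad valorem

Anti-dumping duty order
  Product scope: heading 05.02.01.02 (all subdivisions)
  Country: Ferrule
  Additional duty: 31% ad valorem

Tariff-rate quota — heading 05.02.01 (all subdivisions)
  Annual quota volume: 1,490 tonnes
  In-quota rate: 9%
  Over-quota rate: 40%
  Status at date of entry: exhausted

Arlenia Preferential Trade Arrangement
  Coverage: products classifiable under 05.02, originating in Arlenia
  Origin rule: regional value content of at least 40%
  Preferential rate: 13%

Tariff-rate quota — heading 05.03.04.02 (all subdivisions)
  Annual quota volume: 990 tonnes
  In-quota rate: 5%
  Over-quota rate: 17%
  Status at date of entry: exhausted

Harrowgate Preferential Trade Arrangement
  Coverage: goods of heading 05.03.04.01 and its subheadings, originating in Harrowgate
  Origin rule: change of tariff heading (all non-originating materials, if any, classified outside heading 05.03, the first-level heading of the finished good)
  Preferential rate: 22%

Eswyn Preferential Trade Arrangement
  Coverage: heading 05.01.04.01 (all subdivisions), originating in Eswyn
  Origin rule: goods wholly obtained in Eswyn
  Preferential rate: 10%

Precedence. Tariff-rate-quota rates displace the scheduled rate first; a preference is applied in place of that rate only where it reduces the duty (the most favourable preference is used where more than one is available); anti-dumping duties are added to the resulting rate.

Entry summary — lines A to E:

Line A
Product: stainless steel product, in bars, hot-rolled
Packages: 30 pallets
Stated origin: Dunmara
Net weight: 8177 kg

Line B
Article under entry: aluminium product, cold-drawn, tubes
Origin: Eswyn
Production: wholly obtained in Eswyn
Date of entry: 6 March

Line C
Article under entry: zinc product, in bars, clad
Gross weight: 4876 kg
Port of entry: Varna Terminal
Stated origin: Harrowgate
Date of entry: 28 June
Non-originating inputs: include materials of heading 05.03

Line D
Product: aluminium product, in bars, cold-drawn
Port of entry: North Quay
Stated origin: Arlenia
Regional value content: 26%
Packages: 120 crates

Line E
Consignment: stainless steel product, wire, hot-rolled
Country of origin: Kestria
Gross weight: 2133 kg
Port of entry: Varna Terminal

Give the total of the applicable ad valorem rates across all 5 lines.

82%

Line A: stainless steel → 05.01; in bars → 05.01.01; hot-rolled → 05.01.01.02. Scheduled 38%. No special measure applies. → 38%.
Line B: aluminium → 05.02; tubes → 05.02.02; cold-drawn → 05.02.02.01. Scheduled 5%. Eswyn agreement on 05.01.04.01: 05.02.02.01 not covered. → 5%.
Line C: zinc → 05.03; in bars → 05.03.04; clad → 05.03.04.01. Scheduled 3%. Harrowgate agreement on 05.03.04.01: CTH not met. → 3%.
Line D: aluminium → 05.02; in bars → 05.02.03; cold-drawn → 05.02.03.01. Scheduled 29%. Arlenia agreement on 05.02: RVC < 40%. → 29%.
Line E: stainless steel → 05.01; wire → 05.01.02; hot-rolled → 05.01.02.01. Scheduled 7%. No special measure applies. → 7%.
Sum: 38% + 5% + 3% + 29% + 7% = 82%.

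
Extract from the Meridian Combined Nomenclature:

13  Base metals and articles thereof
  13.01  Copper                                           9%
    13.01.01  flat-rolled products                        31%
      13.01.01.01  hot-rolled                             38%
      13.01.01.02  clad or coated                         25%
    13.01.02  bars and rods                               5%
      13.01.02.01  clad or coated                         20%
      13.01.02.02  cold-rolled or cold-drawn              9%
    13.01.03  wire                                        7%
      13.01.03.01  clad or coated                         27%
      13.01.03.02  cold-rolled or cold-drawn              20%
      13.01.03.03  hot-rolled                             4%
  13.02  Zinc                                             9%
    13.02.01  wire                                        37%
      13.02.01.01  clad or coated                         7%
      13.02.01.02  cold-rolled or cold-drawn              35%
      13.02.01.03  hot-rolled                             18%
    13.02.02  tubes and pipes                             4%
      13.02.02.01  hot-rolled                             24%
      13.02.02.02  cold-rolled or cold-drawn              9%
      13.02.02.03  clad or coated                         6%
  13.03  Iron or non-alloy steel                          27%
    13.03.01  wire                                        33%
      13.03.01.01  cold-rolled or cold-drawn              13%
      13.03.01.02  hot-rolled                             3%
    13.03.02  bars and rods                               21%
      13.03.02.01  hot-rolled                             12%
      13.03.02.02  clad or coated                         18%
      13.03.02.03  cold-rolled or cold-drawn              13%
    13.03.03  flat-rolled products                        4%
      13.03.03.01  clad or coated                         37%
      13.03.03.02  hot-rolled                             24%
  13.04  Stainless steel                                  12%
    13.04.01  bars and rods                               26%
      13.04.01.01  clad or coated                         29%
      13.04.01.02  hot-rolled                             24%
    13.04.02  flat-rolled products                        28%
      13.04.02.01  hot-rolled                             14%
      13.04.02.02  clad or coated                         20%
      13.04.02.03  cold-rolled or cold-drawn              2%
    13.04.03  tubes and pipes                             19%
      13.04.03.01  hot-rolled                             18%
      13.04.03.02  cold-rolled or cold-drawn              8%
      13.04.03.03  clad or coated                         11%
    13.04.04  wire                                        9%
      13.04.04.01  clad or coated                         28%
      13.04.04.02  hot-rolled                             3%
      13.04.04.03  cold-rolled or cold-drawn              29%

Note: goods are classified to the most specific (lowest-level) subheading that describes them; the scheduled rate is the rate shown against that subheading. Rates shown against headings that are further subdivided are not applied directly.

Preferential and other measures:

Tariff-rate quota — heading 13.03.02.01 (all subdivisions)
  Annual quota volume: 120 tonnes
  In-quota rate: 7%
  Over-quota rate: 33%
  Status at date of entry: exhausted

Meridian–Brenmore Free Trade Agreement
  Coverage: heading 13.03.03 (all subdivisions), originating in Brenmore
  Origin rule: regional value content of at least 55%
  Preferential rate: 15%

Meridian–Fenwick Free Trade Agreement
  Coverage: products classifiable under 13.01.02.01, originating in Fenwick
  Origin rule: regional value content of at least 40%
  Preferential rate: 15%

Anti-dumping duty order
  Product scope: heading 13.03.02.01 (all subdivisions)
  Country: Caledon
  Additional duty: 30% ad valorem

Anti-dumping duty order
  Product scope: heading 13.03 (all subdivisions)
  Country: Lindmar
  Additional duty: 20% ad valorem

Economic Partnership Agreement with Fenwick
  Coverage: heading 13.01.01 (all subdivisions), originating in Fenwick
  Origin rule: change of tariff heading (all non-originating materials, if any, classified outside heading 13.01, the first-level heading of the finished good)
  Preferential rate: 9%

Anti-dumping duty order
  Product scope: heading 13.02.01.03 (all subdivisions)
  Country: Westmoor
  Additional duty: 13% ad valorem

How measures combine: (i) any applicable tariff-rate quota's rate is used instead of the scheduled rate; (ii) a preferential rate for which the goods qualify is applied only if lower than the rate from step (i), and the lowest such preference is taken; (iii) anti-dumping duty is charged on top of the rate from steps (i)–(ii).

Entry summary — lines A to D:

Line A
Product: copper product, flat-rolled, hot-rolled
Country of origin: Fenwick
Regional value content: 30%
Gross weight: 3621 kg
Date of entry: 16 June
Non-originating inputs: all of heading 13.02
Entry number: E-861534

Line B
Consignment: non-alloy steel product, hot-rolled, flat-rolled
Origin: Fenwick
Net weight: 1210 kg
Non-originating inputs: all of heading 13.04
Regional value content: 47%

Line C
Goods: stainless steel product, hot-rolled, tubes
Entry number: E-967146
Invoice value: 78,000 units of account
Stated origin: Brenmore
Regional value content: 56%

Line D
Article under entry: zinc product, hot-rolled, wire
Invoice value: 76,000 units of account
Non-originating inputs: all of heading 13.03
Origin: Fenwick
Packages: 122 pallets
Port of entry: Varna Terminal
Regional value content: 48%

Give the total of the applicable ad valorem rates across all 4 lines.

69%

Line A: copper → 13.01; flat-rolled → 13.01.01; hot-rolled → 13.01.01.01. Scheduled 38%. Fenwick agreement on 13.01.02.01: 13.01.01.01 not covered; Fenwick agreement on 13.01.01: CTH met → 9% available; preferential 9%. → 9%.
Line B: non-alloy steel → 13.03; flat-rolled → 13.03.03; hot-rolled → 13.03.03.02. Scheduled 24%. Fenwick agreement on 13.01.02.01: 13.03.03.02 not covered; Fenwick agreement on 13.01.01: 13.03.03.02 not covered. → 24%.
Line C: stainless steel → 13.04; tubes → 13.04.03; hot-rolled → 13.04.03.01. Scheduled 18%. Brenmore agreement on 13.03.03: 13.04.03.01 not covered. → 18%.
Line D: zinc → 13.02; wire → 13.02.01; hot-rolled → 13.02.01.03. Scheduled 18%. Fenwick agreement on 13.01.02.01: 13.02.01.03 not covered; Fenwick agreement on 13.01.01: 13.02.01.03 not covered. → 18%.
Sum: 9% + 24% + 18% + 18% = 69%.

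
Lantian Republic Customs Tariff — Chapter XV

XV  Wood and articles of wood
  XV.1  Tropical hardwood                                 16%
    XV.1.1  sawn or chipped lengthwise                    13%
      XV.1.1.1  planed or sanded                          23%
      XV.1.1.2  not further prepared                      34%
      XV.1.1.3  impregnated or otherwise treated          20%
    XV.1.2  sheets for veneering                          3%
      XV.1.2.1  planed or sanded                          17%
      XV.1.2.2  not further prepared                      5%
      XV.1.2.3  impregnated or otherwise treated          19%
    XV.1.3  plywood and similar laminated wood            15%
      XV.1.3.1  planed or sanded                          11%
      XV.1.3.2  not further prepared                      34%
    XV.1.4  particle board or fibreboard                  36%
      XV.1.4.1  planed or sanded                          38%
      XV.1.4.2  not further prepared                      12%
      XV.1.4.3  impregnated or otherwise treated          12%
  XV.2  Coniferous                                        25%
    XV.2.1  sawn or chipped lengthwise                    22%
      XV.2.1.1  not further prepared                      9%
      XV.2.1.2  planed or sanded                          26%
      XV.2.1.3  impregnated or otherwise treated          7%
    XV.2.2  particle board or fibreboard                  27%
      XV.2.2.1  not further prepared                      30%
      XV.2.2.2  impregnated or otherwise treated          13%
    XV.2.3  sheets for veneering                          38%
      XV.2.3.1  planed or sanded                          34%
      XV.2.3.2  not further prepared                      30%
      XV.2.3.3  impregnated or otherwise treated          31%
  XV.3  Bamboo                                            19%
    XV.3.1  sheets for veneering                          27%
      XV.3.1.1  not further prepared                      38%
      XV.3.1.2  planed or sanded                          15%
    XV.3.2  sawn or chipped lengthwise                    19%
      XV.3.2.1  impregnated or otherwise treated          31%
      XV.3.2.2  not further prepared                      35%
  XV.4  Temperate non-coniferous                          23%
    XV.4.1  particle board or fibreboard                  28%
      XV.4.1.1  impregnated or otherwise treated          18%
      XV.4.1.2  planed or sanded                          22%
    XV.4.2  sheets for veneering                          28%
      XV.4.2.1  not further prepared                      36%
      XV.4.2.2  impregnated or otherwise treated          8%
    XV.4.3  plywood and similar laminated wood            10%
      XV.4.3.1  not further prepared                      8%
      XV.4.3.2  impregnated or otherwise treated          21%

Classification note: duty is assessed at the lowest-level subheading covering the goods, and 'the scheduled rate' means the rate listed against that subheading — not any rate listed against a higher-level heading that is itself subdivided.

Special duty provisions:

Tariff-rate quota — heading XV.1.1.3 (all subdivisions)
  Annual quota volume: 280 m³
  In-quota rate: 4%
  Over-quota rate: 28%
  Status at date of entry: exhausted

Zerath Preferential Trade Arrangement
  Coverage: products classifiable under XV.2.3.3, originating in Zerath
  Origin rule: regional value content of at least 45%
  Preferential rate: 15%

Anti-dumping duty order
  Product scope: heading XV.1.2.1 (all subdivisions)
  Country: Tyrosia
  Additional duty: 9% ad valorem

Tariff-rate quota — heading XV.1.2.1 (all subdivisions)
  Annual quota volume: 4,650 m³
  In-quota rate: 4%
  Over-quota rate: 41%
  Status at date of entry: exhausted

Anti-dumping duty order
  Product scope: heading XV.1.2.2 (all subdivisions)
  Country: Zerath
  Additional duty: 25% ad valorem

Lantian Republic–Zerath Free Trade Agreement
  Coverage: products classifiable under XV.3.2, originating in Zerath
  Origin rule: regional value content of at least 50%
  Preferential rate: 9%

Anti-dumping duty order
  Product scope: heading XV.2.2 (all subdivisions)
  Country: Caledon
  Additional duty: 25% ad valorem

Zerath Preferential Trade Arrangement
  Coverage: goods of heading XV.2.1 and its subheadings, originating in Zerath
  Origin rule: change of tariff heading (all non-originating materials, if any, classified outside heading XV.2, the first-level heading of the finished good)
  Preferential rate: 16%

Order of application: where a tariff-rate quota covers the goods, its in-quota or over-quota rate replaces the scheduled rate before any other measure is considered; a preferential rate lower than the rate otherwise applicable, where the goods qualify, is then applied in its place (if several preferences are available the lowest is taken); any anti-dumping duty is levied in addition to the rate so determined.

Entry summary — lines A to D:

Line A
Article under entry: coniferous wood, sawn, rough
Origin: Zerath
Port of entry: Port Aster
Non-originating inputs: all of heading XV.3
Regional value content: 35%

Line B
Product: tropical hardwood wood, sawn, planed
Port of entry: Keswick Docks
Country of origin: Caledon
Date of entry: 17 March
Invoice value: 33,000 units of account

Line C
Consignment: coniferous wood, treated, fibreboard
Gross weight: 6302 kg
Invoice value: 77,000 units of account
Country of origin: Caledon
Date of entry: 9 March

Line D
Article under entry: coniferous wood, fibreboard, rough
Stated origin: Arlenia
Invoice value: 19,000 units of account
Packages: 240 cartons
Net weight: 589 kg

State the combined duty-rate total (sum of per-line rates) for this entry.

100%

Line A: coniferous → XV.2; sawn → XV.2.1; rough → XV.2.1.1. Scheduled 9%. Zerath agreement on XV.2.3.3: XV.2.1.1 not covered; Zerath agreement on XV.3.2: XV.2.1.1 not covered; Zerath agreement on XV.2.1: CTH met → 16% available; preference 16% not lower than 9% → no reduction. → 9%.
Line B: tropical hardwood → XV.1; sawn → XV.1.1; planed → XV.1.1.1. Scheduled 23%. No special measure applies. → 23%.
Line C: coniferous → XV.2; fibreboard → XV.2.2; treated → XV.2.2.2. Scheduled 13%. anti-dumping (Caledon, XV.2.2): +25%; total 13% + 25% = 38%. → 38%.
Line D: coniferous → XV.2; fibreboard → XV.2.2; rough → XV.2.2.1. Scheduled 30%. No special measure applies. → 30%.
Sum: 9% + 23% + 38% + 30% = 100%.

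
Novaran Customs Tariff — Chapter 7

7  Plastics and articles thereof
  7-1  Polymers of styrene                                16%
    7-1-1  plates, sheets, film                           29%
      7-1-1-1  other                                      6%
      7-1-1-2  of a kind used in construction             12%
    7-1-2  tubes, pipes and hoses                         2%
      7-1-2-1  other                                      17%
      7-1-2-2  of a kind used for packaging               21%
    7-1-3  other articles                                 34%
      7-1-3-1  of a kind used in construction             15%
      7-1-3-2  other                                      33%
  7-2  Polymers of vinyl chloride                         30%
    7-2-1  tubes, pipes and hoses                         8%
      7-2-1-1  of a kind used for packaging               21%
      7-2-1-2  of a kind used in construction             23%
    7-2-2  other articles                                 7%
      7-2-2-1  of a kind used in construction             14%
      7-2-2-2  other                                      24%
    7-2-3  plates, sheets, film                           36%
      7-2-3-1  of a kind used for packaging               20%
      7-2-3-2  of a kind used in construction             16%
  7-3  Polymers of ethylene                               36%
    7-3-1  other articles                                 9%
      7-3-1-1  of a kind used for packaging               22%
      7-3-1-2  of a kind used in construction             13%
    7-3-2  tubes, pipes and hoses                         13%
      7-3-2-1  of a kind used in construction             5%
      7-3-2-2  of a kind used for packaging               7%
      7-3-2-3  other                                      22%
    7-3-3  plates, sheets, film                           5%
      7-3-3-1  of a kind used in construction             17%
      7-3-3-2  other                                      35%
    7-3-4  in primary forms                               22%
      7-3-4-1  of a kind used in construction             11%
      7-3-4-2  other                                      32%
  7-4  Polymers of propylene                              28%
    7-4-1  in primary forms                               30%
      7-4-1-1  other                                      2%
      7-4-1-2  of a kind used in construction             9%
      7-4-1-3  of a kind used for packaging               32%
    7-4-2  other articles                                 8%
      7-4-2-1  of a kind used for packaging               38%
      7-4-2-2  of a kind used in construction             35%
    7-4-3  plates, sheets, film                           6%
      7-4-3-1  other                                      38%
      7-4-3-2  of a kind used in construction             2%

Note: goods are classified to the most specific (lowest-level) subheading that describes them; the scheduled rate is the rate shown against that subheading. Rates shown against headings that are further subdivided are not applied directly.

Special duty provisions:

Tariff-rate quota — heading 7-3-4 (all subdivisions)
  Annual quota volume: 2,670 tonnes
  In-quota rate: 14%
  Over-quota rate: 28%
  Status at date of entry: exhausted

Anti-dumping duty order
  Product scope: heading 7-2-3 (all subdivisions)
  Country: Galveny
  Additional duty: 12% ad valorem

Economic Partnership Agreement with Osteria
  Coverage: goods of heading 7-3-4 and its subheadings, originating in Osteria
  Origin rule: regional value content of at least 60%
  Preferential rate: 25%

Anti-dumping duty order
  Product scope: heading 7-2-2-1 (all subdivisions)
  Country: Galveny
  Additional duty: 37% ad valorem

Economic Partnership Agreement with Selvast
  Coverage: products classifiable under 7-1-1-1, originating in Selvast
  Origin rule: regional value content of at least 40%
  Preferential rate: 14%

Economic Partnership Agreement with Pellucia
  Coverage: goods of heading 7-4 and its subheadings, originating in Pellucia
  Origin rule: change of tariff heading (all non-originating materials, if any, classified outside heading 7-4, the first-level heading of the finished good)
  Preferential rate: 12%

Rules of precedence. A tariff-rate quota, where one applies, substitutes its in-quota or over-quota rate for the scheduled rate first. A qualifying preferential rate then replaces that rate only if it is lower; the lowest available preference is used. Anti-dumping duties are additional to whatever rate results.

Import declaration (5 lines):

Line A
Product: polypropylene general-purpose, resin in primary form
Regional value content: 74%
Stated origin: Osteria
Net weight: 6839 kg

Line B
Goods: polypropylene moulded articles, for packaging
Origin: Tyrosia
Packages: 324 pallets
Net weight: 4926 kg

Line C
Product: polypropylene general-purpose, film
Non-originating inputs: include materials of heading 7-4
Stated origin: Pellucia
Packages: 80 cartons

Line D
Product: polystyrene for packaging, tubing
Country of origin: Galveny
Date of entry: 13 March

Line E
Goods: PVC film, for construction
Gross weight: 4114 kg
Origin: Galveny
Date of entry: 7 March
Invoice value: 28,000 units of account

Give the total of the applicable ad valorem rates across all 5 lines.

Line A: polypropylene → 7-4; resin in primary form → 7-4-1; general-purpose → 7-4-1-1. Scheduled 2%. Osteria agreement on 7-3-4: 7-4-1-1 not covered. → 2%.
Line B: polypropylene → 7-4; moulded articles → 7-4-2; for packaging → 7-4-2-1. Scheduled 38%. No special measure applies. → 38%.
Line C: polypropylene → 7-4; film → 7-4-3; general-purpose → 7-4-3-1. Scheduled 38%. Pellucia agreement on 7-4: CTH not met. → 38%.
Line D: polystyrene → 7-1; tubing → 7-1-2; for packaging → 7-1-2-2. Scheduled 21%. No special measure applies. → 21%.
Line E: PVC → 7-2; film → 7-2-3; for construction → 7-2-3-2. Scheduled 16%. anti-dumping (Galveny, 7-2-3): +12%; total 16% + 12% = 28%. → 28%.
Sum: 2% + 38% + 38% + 21% + 28% = 127%.

127%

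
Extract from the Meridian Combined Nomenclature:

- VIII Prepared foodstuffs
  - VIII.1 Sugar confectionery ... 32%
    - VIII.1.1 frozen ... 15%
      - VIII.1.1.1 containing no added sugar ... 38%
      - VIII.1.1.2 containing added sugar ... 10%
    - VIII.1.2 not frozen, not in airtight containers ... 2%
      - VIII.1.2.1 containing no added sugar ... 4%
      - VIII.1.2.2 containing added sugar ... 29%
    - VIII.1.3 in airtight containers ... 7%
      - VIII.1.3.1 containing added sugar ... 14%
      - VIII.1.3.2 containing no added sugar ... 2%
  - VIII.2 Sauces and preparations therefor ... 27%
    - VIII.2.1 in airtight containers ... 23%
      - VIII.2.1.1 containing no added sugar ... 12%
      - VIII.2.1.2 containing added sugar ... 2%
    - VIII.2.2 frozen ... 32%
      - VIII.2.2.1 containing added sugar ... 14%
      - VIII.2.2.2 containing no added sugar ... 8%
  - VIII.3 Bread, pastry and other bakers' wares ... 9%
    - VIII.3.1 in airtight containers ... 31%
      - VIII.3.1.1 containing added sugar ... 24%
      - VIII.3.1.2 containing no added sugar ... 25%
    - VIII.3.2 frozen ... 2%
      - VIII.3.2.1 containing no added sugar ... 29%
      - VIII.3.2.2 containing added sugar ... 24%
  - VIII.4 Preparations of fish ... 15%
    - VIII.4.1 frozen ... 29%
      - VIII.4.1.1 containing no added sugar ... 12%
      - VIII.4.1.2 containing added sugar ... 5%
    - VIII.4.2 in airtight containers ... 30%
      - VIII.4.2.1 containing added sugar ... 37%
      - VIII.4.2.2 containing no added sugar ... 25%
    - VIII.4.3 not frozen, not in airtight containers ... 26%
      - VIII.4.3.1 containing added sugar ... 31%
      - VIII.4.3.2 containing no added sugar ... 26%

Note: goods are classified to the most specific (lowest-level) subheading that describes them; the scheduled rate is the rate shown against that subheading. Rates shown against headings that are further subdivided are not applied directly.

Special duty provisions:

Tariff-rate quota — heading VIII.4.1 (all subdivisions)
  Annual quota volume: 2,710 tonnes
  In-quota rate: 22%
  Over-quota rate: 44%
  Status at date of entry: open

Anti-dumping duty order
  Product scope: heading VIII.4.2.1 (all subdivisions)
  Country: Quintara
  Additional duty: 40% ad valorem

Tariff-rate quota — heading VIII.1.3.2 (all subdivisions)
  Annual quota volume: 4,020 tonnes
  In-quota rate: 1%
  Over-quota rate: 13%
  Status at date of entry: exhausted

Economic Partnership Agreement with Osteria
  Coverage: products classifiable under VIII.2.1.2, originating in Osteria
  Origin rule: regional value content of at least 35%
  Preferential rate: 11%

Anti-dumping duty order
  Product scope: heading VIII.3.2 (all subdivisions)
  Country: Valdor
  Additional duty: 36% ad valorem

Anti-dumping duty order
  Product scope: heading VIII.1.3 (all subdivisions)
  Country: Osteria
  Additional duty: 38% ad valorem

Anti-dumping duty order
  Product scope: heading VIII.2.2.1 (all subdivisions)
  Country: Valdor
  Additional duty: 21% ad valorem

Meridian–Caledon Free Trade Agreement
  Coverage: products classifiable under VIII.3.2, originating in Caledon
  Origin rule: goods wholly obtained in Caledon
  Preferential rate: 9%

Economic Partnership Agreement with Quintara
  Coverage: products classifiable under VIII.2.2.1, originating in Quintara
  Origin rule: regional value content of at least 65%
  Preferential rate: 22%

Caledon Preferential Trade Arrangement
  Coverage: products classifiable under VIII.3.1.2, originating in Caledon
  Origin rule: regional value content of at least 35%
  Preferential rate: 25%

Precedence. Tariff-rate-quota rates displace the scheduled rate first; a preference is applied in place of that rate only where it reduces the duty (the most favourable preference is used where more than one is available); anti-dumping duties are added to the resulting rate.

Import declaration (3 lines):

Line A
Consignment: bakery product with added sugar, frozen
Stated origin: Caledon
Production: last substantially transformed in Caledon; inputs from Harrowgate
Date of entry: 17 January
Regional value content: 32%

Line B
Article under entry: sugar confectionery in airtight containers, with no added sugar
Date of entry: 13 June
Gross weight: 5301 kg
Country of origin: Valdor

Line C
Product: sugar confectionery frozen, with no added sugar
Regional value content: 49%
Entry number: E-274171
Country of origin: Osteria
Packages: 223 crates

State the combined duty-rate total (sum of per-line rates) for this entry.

75%

Line A: bakery product → VIII.3; frozen → VIII.3.2; with added sugar → VIII.3.2.2. Scheduled 24%. Caledon agreement on VIII.3.2: not wholly obtained; Caledon agreement on VIII.3.1.2: VIII.3.2.2 not covered. → 24%.
Line B: sugar confectionery → VIII.1; in airtight containers → VIII.1.3; with no added sugar → VIII.1.3.2. Scheduled 2%. quota on VIII.1.3.2 exhausted → over-quota 13%. → 13%.
Line C: sugar confectionery → VIII.1; frozen → VIII.1.1; with no added sugar → VIII.1.1.1. Scheduled 38%. Osteria agreement on VIII.2.1.2: VIII.1.1.1 not covered. → 38%.
Sum: 24% + 13% + 38% = 75%.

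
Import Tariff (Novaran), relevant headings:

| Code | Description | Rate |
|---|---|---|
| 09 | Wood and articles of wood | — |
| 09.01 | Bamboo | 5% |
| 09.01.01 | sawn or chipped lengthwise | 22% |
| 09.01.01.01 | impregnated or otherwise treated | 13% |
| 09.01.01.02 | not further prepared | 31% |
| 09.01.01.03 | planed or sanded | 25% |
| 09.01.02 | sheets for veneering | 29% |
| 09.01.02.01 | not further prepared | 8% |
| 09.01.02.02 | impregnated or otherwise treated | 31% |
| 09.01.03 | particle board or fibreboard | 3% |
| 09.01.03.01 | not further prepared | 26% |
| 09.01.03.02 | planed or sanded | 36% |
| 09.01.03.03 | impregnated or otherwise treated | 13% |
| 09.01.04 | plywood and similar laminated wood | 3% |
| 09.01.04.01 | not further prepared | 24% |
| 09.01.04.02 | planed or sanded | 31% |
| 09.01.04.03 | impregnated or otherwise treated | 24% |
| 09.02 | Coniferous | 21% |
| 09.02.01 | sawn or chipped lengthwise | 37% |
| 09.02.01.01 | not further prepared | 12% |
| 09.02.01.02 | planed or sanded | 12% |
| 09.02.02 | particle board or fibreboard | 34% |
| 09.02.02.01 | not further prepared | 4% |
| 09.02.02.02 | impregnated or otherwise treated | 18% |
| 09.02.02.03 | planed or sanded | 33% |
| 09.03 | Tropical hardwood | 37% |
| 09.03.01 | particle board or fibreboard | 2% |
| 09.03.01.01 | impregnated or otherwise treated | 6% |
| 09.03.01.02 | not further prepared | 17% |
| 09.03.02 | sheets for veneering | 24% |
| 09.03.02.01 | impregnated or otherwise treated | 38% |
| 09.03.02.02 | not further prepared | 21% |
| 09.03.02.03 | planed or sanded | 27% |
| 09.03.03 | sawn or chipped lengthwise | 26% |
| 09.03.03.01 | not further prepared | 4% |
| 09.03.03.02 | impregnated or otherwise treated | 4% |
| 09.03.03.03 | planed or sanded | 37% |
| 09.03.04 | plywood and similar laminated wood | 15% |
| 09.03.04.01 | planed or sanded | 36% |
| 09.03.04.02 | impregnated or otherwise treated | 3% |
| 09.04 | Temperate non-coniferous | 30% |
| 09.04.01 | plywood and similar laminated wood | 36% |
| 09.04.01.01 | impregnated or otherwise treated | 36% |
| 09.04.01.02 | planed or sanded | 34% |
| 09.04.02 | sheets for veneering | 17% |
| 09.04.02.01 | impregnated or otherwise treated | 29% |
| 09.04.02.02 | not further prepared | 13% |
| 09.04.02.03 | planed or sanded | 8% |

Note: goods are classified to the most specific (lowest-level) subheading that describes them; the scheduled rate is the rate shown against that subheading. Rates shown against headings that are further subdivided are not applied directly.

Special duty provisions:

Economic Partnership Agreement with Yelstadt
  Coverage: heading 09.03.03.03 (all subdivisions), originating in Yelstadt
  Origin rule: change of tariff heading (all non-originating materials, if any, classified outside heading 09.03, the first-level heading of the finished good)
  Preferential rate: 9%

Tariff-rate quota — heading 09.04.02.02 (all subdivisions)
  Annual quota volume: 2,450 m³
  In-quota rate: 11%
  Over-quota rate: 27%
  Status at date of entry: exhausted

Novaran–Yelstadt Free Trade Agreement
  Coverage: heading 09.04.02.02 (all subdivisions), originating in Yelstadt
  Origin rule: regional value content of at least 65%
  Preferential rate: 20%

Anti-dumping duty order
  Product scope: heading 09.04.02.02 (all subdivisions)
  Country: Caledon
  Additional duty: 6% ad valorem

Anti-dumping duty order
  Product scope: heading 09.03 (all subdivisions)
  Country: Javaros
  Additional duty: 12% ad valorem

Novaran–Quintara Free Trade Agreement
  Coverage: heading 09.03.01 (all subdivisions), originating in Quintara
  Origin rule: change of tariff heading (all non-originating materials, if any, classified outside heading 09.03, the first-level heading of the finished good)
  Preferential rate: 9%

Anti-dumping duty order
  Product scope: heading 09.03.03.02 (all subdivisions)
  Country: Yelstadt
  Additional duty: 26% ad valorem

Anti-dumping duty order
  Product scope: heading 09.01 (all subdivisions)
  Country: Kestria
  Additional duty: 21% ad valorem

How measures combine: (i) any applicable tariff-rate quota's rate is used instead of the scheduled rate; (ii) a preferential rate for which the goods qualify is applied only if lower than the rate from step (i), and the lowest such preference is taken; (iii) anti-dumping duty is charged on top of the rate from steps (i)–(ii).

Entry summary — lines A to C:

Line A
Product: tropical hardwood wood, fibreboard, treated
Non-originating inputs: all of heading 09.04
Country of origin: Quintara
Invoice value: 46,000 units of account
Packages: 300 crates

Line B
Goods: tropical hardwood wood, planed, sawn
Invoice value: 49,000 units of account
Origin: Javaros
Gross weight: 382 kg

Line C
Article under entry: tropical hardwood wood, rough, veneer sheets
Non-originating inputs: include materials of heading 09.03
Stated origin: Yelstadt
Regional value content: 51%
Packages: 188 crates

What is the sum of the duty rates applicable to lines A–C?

76%

Line A: tropical hardwood → 09.03; fibreboard → 09.03.01; treated → 09.03.01.01. Scheduled 6%. Quintara agreement on 09.03.01: CTH met → 9% available; preference 9% not lower than 6% → no reduction. → 6%.
Line B: tropical hardwood → 09.03; sawn → 09.03.03; planed → 09.03.03.03. Scheduled 37%. anti-dumping (Javaros, 09.03): +12%; total 37% + 12% = 49%. → 49%.
Line C: tropical hardwood → 09.03; veneer sheets → 09.03.02; rough → 09.03.02.02. Scheduled 21%. Yelstadt agreement on 09.03.03.03: 09.03.02.02 not covered; Yelstadt agreement on 09.04.02.02: 09.03.02.02 not covered. → 21%.
Sum: 6% + 49% + 21% = 76%.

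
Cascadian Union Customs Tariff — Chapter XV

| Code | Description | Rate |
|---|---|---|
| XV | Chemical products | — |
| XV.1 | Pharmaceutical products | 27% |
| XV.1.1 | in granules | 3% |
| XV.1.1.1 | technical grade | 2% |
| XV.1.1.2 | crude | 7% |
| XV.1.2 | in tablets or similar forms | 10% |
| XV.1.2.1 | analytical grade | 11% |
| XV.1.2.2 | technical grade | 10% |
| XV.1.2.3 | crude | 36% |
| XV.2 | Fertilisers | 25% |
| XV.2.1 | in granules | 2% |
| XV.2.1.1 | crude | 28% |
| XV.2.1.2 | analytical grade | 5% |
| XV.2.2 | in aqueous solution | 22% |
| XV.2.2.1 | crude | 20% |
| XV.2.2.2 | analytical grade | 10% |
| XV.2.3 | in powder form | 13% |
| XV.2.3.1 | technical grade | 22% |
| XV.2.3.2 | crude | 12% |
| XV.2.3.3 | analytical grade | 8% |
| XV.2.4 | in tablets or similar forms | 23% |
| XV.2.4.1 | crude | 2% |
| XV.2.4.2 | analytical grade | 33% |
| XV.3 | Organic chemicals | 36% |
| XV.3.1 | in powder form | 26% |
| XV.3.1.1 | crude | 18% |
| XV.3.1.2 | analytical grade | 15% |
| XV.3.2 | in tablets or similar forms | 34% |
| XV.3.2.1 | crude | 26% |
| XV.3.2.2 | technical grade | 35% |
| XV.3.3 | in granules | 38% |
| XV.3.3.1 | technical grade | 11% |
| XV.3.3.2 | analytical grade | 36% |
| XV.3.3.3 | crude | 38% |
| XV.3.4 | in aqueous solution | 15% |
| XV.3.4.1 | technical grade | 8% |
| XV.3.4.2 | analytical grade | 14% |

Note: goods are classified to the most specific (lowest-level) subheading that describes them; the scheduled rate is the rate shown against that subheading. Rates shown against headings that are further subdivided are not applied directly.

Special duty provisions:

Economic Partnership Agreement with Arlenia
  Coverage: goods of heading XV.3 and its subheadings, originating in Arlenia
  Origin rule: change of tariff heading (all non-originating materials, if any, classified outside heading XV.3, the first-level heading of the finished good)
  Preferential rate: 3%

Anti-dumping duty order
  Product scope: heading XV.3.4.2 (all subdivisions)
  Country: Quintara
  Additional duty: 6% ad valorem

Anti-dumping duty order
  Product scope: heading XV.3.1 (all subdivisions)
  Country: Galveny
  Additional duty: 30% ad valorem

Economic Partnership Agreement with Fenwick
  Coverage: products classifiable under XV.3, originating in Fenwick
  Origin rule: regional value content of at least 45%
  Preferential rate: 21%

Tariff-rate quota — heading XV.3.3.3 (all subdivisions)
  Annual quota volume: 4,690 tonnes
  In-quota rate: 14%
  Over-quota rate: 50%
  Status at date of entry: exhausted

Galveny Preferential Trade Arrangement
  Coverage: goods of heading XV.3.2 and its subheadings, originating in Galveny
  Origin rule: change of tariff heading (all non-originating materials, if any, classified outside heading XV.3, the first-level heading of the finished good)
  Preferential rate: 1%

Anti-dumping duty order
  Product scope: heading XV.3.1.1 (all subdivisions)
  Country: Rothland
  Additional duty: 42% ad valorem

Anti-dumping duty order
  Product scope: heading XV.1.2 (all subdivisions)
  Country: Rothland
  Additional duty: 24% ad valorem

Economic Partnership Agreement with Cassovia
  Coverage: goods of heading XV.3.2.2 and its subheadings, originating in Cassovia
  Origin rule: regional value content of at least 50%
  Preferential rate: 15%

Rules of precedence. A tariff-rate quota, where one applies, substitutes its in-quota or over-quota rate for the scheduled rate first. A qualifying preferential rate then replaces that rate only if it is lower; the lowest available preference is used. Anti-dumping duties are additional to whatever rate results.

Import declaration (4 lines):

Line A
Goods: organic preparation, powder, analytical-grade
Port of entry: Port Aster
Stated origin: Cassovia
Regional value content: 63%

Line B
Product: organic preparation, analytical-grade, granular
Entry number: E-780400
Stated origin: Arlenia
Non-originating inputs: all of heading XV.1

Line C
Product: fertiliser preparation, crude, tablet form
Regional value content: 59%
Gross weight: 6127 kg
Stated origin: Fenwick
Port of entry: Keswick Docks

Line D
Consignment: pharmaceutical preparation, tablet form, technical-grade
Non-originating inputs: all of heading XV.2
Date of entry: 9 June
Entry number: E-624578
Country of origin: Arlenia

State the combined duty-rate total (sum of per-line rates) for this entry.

Line A: organic → XV.3; powder → XV.3.1; analytical-grade → XV.3.1.2. Scheduled 15%. Cassovia agreement on XV.3.2.2: XV.3.1.2 not covered. → 15%.
Line B: organic → XV.3; granular → XV.3.3; analytical-grade → XV.3.3.2. Scheduled 36%. Arlenia agreement on XV.3: CTH met → 3% available; preferential 3%. → 3%.
Line C: fertiliser → XV.2; tablet form → XV.2.4; crude → XV.2.4.1. Scheduled 2%. Fenwick agreement on XV.3: XV.2.4.1 not covered. → 2%.
Line D: pharmaceutical → XV.1; tablet form → XV.1.2; technical-grade → XV.1.2.2. Scheduled 10%. Arlenia agreement on XV.3: XV.1.2.2 not covered. → 10%.
Sum: 15% + 3% + 2% + 10% = 30%.

30%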